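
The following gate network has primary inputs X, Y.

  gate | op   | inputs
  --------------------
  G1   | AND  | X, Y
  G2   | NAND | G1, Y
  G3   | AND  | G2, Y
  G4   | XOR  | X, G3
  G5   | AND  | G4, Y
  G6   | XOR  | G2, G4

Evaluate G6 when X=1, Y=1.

1

G1 = 1 AND 1 = 1
G2 = 1 NAND 1 = 0
G3 = 0 AND 1 = 0
G4 = 1 XOR 0 = 1
G6 = 0 XOR 1 = 1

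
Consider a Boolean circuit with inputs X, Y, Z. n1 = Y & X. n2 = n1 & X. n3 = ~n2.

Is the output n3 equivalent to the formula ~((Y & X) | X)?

No

n1 = Y & X
n2 = n1 & X = (Y & X) & X
n3 = ~n2 = ~((Y & X) & X)
At X=1, Y=0, Z=0: circuit gives 1, formula gives 0.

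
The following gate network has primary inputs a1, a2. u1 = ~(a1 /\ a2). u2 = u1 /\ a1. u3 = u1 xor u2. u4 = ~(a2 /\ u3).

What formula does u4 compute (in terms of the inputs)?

u1 = ~(a1 /\ a2)
u2 = u1 /\ a1 = (~(a1 /\ a2)) /\ a1
u3 = u1 xor u2 = (~(a1 /\ a2)) xor ((~(a1 /\ a2)) /\ a1)
u4 = ~(a2 /\ u3) = ~(a2 /\ ((~(a1 /\ a2)) xor ((~(a1 /\ a2)) /\ a1)))

~(a2 /\ ((~(a1 /\ a2)) xor ((~(a1 /\ a2)) /\ a1)))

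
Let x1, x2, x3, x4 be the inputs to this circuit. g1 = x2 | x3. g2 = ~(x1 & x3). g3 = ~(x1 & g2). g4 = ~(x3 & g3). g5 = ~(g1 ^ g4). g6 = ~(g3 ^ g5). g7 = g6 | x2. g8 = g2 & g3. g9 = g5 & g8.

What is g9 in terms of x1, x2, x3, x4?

(~((x2 | x3) ^ (~(x3 & (~(x1 & (~(x1 & x3)))))))) & ((~(x1 & x3)) & (~(x1 & (~(x1 & x3)))))

g1 = x2 | x3
g2 = ~(x1 & x3)
g3 = ~(x1 & g2) = ~(x1 & (~(x1 & x3)))
g4 = ~(x3 & g3) = ~(x3 & (~(x1 & (~(x1 & x3)))))
g5 = ~(g1 ^ g4) = ~((x2 | x3) ^ (~(x3 & (~(x1 & (~(x1 & x3)))))))
g8 = g2 & g3 = (~(x1 & x3)) & (~(x1 & (~(x1 & x3))))
g9 = g5 & g8 = (~((x2 | x3) ^ (~(x3 & (~(x1 & (~(x1 & x3)))))))) & ((~(x1 & x3)) & (~(x1 & (~(x1 & x3)))))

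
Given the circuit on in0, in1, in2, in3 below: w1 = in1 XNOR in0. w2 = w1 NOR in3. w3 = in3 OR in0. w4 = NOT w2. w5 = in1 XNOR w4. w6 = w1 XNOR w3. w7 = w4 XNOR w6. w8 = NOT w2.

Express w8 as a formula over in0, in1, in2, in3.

NOT ((in1 XNOR in0) NOR in3)

w1 = in1 XNOR in0
w2 = w1 NOR in3 = (in1 XNOR in0) NOR in3
w8 = NOT w2 = NOT ((in1 XNOR in0) NOR in3)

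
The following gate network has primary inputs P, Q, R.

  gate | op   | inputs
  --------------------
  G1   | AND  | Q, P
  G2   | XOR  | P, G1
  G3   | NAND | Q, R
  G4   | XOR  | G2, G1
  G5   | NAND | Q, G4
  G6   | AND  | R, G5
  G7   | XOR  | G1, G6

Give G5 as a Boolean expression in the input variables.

G1 = Q AND P
G2 = P XOR G1 = P XOR (Q AND P)
G4 = G2 XOR G1 = (P XOR (Q AND P)) XOR (Q AND P)
G5 = Q NAND G4 = Q NAND ((P XOR (Q AND P)) XOR (Q AND P))

Q NAND ((P XOR (Q AND P)) XOR (Q AND P))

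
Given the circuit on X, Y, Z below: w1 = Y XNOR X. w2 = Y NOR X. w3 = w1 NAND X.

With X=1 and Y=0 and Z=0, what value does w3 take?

w1 = 0 XNOR 1 = 0
w3 = 0 NAND 1 = 1

1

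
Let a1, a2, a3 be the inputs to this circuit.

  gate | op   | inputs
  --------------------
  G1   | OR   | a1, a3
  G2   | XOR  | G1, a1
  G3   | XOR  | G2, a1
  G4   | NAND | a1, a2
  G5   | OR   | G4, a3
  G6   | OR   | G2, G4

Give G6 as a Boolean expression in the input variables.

((a1 OR a3) XOR a1) OR (a1 NAND a2)

G1 = a1 OR a3
G2 = G1 XOR a1 = (a1 OR a3) XOR a1
G4 = a1 NAND a2
G6 = G2 OR G4 = ((a1 OR a3) XOR a1) OR (a1 NAND a2)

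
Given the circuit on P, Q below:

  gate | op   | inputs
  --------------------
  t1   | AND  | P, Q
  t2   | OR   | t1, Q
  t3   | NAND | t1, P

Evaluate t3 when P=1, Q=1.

t1 = 1 AND 1 = 1
t3 = 1 NAND 1 = 0

0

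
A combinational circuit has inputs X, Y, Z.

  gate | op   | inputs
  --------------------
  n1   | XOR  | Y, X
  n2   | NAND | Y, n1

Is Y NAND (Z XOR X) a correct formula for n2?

No

n1 = Y XOR X
n2 = Y NAND n1 = Y NAND (Y XOR X)
At X=0, Y=1, Z=0: circuit gives 0, formula gives 1.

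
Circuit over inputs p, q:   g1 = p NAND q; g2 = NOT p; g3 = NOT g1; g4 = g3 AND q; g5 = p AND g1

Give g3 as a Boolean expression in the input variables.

g1 = p NAND q
g3 = NOT g1 = NOT (p NAND q)

NOT (p NAND q)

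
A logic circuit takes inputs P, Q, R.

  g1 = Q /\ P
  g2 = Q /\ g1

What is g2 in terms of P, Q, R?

g1 = Q /\ P
g2 = Q /\ g1 = Q /\ (Q /\ P)

Q /\ (Q /\ P)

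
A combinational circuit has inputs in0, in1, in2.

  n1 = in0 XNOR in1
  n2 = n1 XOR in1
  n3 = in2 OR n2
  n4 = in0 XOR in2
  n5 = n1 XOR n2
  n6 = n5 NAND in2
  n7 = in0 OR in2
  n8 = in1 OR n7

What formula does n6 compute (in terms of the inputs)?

((in0 XNOR in1) XOR ((in0 XNOR in1) XOR in1)) NAND in2

n1 = in0 XNOR in1
n2 = n1 XOR in1 = (in0 XNOR in1) XOR in1
n5 = n1 XOR n2 = (in0 XNOR in1) XOR ((in0 XNOR in1) XOR in1)
n6 = n5 NAND in2 = ((in0 XNOR in1) XOR ((in0 XNOR in1) XOR in1)) NAND in2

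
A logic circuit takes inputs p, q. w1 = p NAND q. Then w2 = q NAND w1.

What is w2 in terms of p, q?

w1 = p NAND q
w2 = q NAND w1 = q NAND (p NAND q)

q NAND (p NAND q)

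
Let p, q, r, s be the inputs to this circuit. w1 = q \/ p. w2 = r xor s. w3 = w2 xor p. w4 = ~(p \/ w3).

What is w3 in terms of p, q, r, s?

(r xor s) xor p

w2 = r xor s
w3 = w2 xor p = (r xor s) xor p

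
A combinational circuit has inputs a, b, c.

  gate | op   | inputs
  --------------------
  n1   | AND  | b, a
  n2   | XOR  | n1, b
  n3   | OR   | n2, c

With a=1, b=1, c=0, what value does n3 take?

n1 = 1 AND 1 = 1
n2 = 1 XOR 1 = 0
n3 = 0 OR 0 = 0

0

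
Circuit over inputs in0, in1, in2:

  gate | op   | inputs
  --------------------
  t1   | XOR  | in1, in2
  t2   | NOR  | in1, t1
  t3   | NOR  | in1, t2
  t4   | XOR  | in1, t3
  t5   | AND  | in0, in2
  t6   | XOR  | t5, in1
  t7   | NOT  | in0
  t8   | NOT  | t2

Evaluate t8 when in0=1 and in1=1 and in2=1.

1

t1 = 1 XOR 1 = 0
t2 = 1 NOR 0 = 0
t8 = NOT 0 = 1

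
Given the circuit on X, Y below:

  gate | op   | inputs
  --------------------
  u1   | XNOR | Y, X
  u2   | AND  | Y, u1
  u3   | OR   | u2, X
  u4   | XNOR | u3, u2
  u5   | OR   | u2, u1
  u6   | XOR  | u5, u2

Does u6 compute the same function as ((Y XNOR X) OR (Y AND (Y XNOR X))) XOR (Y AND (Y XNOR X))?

u1 = Y XNOR X
u2 = Y AND u1 = Y AND (Y XNOR X)
u5 = u2 OR u1 = (Y AND (Y XNOR X)) OR (Y XNOR X)
u6 = u5 XOR u2 = ((Y AND (Y XNOR X)) OR (Y XNOR X)) XOR (Y AND (Y XNOR X))
At X=0, Y=1: circuit gives 0, formula gives 0.
At X=0, Y=0: circuit gives 1, formula gives 1.
Agrees on all 4 inputs.

Yes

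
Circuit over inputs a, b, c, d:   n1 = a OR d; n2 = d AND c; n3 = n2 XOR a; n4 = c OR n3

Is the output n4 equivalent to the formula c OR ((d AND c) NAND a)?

n2 = d AND c
n3 = n2 XOR a = (d AND c) XOR a
n4 = c OR n3 = c OR ((d AND c) XOR a)
At a=0, b=0, c=0, d=0: circuit gives 0, formula gives 1.

No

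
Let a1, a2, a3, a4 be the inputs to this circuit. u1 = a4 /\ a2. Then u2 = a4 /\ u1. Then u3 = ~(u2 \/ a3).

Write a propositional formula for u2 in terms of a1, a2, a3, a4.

u1 = a4 /\ a2
u2 = a4 /\ u1 = a4 /\ (a4 /\ a2)

a4 /\ (a4 /\ a2)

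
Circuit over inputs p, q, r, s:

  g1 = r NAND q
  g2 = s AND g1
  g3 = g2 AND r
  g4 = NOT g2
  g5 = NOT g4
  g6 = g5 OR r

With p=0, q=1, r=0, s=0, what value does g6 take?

g1 = 0 NAND 1 = 1
g2 = 0 AND 1 = 0
g4 = NOT 0 = 1
g5 = NOT 1 = 0
g6 = 0 OR 0 = 0

0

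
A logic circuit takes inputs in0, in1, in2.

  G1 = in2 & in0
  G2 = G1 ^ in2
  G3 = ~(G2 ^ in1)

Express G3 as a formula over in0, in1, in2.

~(((in2 & in0) ^ in2) ^ in1)

G1 = in2 & in0
G2 = G1 ^ in2 = (in2 & in0) ^ in2
G3 = ~(G2 ^ in1) = ~(((in2 & in0) ^ in2) ^ in1)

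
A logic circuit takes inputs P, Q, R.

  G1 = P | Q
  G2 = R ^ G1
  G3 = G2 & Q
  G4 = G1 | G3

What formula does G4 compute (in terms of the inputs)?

G1 = P | Q
G2 = R ^ G1 = R ^ (P | Q)
G3 = G2 & Q = (R ^ (P | Q)) & Q
G4 = G1 | G3 = (P | Q) | ((R ^ (P | Q)) & Q)

(P | Q) | ((R ^ (P | Q)) & Q)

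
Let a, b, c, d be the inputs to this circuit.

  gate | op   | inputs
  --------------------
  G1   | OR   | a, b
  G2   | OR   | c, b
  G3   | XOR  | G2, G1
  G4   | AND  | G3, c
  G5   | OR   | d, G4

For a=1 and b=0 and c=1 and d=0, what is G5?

G1 = 1 OR 0 = 1
G2 = 1 OR 0 = 1
G3 = 1 XOR 1 = 0
G4 = 0 AND 1 = 0
G5 = 0 OR 0 = 0

0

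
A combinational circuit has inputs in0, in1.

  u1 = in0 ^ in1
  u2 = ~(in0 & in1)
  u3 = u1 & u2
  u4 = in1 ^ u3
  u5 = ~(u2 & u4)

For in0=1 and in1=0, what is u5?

0

u1 = 1 ^ 0 = 1
u2 = ~(1 & 0) = 1
u3 = 1 & 1 = 1
u4 = 0 ^ 1 = 1
u5 = ~(1 & 1) = 0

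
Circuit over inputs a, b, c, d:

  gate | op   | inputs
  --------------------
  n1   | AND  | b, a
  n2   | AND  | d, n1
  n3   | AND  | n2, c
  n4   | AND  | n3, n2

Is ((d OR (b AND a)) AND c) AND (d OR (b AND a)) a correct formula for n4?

n1 = b AND a
n2 = d AND n1 = d AND (b AND a)
n3 = n2 AND c = (d AND (b AND a)) AND c
n4 = n3 AND n2 = ((d AND (b AND a)) AND c) AND (d AND (b AND a))
At a=0, b=0, c=1, d=1: circuit gives 0, formula gives 1.

No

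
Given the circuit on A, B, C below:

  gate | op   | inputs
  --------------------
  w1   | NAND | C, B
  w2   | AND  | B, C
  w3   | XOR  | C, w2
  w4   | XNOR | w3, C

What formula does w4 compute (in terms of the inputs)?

w2 = B AND C
w3 = C XOR w2 = C XOR (B AND C)
w4 = w3 XNOR C = (C XOR (B AND C)) XNOR C

(C XOR (B AND C)) XNOR C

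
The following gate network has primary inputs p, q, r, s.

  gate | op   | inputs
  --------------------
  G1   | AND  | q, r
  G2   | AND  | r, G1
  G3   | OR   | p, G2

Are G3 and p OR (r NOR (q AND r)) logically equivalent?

G1 = q AND r
G2 = r AND G1 = r AND (q AND r)
G3 = p OR G2 = p OR (r AND (q AND r))
At p=0, q=0, r=0, s=0: circuit gives 0, formula gives 1.

No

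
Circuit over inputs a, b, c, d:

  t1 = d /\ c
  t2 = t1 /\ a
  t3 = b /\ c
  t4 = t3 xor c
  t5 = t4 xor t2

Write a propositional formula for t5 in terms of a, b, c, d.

((b /\ c) xor c) xor ((d /\ c) /\ a)

t1 = d /\ c
t2 = t1 /\ a = (d /\ c) /\ a
t3 = b /\ c
t4 = t3 xor c = (b /\ c) xor c
t5 = t4 xor t2 = ((b /\ c) xor c) xor ((d /\ c) /\ a)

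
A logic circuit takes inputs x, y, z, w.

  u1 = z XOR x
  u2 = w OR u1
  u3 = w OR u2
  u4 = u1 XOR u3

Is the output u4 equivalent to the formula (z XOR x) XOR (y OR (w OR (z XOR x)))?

No

u1 = z XOR x
u2 = w OR u1 = w OR (z XOR x)
u3 = w OR u2 = w OR (w OR (z XOR x))
u4 = u1 XOR u3 = (z XOR x) XOR (w OR (w OR (z XOR x)))
At x=0, y=1, z=0, w=0: circuit gives 0, formula gives 1.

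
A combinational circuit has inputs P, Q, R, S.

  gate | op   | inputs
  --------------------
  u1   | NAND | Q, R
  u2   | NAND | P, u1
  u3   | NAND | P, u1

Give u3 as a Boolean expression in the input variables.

u1 = Q NAND R
u3 = P NAND u1 = P NAND (Q NAND R)

P NAND (Q NAND R)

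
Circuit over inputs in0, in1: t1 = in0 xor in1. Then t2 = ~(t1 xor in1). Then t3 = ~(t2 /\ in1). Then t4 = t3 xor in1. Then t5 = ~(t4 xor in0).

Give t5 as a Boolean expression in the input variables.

~(((~((~((in0 xor in1) xor in1)) /\ in1)) xor in1) xor in0)

t1 = in0 xor in1
t2 = ~(t1 xor in1) = ~((in0 xor in1) xor in1)
t3 = ~(t2 /\ in1) = ~((~((in0 xor in1) xor in1)) /\ in1)
t4 = t3 xor in1 = (~((~((in0 xor in1) xor in1)) /\ in1)) xor in1
t5 = ~(t4 xor in0) = ~(((~((~((in0 xor in1) xor in1)) /\ in1)) xor in1) xor in0)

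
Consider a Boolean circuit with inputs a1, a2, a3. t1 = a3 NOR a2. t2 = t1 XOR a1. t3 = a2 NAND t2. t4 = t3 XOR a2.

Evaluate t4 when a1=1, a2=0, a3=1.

1

t1 = 1 NOR 0 = 0
t2 = 0 XOR 1 = 1
t3 = 0 NAND 1 = 1
t4 = 1 XOR 0 = 1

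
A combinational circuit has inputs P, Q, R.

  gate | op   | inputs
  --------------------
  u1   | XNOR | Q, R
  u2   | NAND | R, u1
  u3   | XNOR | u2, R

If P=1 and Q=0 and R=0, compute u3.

u1 = 0 XNOR 0 = 1
u2 = 0 NAND 1 = 1
u3 = 1 XNOR 0 = 0

0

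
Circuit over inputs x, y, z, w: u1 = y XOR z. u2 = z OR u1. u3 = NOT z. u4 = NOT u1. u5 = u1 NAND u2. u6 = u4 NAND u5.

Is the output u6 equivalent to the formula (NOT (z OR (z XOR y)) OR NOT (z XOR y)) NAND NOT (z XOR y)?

Yes

u1 = y XOR z
u2 = z OR u1 = z OR (y XOR z)
u4 = NOT u1 = NOT (y XOR z)
u5 = u1 NAND u2 = (y XOR z) NAND (z OR (y XOR z))
u6 = u4 NAND u5 = NOT (y XOR z) NAND ((y XOR z) NAND (z OR (y XOR z)))
At x=0, y=0, z=0, w=0: circuit gives 0, formula gives 0.
At x=0, y=0, z=1, w=0: circuit gives 1, formula gives 1.
Agrees on all 16 inputs.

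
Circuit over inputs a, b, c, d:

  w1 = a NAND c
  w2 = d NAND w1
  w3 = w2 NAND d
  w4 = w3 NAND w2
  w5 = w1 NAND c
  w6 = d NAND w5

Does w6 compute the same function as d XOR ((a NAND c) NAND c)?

No

w1 = a NAND c
w5 = w1 NAND c = (a NAND c) NAND c
w6 = d NAND w5 = d NAND ((a NAND c) NAND c)
At a=0, b=0, c=1, d=0: circuit gives 1, formula gives 0.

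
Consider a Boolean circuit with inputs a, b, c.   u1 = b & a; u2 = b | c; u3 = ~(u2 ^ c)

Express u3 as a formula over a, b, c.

u2 = b | c
u3 = ~(u2 ^ c) = ~((b | c) ^ c)

~((b | c) ^ c)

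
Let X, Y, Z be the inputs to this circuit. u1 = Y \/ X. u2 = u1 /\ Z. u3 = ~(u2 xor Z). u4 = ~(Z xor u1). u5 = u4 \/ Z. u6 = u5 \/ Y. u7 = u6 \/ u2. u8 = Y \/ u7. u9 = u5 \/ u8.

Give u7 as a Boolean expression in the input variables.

(((~(Z xor (Y \/ X))) \/ Z) \/ Y) \/ ((Y \/ X) /\ Z)

u1 = Y \/ X
u2 = u1 /\ Z = (Y \/ X) /\ Z
u4 = ~(Z xor u1) = ~(Z xor (Y \/ X))
u5 = u4 \/ Z = (~(Z xor (Y \/ X))) \/ Z
u6 = u5 \/ Y = ((~(Z xor (Y \/ X))) \/ Z) \/ Y
u7 = u6 \/ u2 = (((~(Z xor (Y \/ X))) \/ Z) \/ Y) \/ ((Y \/ X) /\ Z)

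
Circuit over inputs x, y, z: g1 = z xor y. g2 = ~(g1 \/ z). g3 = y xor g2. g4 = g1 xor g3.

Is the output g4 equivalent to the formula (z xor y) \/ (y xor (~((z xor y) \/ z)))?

g1 = z xor y
g2 = ~(g1 \/ z) = ~((z xor y) \/ z)
g3 = y xor g2 = y xor (~((z xor y) \/ z))
g4 = g1 xor g3 = (z xor y) xor (y xor (~((z xor y) \/ z)))
At x=0, y=1, z=0: circuit gives 0, formula gives 1.

No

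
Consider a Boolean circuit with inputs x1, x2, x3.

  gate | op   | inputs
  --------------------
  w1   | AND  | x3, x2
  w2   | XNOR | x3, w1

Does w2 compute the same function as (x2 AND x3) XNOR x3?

w1 = x3 AND x2
w2 = x3 XNOR w1 = x3 XNOR (x3 AND x2)
At x1=0, x2=0, x3=1: circuit gives 0, formula gives 0.
At x1=0, x2=0, x3=0: circuit gives 1, formula gives 1.
Agrees on all 8 inputs.

Yes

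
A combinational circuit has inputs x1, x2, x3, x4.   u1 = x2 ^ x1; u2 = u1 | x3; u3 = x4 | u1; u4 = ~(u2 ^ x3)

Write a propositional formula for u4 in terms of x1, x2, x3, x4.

u1 = x2 ^ x1
u2 = u1 | x3 = (x2 ^ x1) | x3
u4 = ~(u2 ^ x3) = ~(((x2 ^ x1) | x3) ^ x3)

~(((x2 ^ x1) | x3) ^ x3)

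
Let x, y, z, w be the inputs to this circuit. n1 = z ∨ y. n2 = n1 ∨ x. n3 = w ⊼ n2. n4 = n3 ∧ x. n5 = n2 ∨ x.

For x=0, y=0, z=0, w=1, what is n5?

n1 = 0 ∨ 0 = 0
n2 = 0 ∨ 0 = 0
n5 = 0 ∨ 0 = 0

0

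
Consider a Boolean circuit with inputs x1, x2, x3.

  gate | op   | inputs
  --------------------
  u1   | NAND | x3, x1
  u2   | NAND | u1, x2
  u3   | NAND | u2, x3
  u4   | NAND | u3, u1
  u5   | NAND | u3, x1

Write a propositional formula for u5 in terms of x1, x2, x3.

(((x3 NAND x1) NAND x2) NAND x3) NAND x1

u1 = x3 NAND x1
u2 = u1 NAND x2 = (x3 NAND x1) NAND x2
u3 = u2 NAND x3 = ((x3 NAND x1) NAND x2) NAND x3
u5 = u3 NAND x1 = (((x3 NAND x1) NAND x2) NAND x3) NAND x1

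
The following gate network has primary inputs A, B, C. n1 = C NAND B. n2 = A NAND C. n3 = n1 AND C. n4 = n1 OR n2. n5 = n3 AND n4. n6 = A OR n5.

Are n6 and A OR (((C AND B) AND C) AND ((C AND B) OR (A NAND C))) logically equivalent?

No

n1 = C NAND B
n2 = A NAND C
n3 = n1 AND C = (C NAND B) AND C
n4 = n1 OR n2 = (C NAND B) OR (A NAND C)
n5 = n3 AND n4 = ((C NAND B) AND C) AND ((C NAND B) OR (A NAND C))
n6 = A OR n5 = A OR (((C NAND B) AND C) AND ((C NAND B) OR (A NAND C)))
At A=0, B=0, C=1: circuit gives 1, formula gives 0.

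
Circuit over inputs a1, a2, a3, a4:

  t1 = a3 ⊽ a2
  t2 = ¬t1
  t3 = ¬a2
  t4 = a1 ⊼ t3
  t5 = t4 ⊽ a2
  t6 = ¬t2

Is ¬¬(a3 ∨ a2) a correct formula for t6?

t1 = a3 ⊽ a2
t2 = ¬t1 = ¬(a3 ⊽ a2)
t6 = ¬t2 = ¬¬(a3 ⊽ a2)
At a1=0, a2=0, a3=0, a4=0: circuit gives 1, formula gives 0.

No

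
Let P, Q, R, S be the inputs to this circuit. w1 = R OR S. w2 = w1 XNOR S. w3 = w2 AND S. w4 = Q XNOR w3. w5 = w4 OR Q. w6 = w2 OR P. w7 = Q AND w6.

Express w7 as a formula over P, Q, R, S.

Q AND (((R OR S) XNOR S) OR P)

w1 = R OR S
w2 = w1 XNOR S = (R OR S) XNOR S
w6 = w2 OR P = ((R OR S) XNOR S) OR P
w7 = Q AND w6 = Q AND (((R OR S) XNOR S) OR P)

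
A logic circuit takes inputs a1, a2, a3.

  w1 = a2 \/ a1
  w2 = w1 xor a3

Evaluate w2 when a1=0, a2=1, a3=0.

w1 = 1 \/ 0 = 1
w2 = 1 xor 0 = 1

1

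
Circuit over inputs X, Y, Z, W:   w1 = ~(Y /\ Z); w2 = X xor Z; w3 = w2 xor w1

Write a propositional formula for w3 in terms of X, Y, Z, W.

w1 = ~(Y /\ Z)
w2 = X xor Z
w3 = w2 xor w1 = (X xor Z) xor (~(Y /\ Z))

(X xor Z) xor (~(Y /\ Z))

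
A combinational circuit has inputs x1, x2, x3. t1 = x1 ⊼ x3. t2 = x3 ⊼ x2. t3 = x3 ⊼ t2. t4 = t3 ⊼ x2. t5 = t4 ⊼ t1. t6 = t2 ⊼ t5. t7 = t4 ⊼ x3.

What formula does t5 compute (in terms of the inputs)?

t1 = x1 ⊼ x3
t2 = x3 ⊼ x2
t3 = x3 ⊼ t2 = x3 ⊼ (x3 ⊼ x2)
t4 = t3 ⊼ x2 = (x3 ⊼ (x3 ⊼ x2)) ⊼ x2
t5 = t4 ⊼ t1 = ((x3 ⊼ (x3 ⊼ x2)) ⊼ x2) ⊼ (x1 ⊼ x3)

((x3 ⊼ (x3 ⊼ x2)) ⊼ x2) ⊼ (x1 ⊼ x3)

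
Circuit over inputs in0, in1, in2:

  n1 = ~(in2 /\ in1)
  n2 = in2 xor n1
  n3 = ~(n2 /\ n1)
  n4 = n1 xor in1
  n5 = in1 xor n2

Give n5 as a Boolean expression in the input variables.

in1 xor (in2 xor (~(in2 /\ in1)))

n1 = ~(in2 /\ in1)
n2 = in2 xor n1 = in2 xor (~(in2 /\ in1))
n5 = in1 xor n2 = in1 xor (in2 xor (~(in2 /\ in1)))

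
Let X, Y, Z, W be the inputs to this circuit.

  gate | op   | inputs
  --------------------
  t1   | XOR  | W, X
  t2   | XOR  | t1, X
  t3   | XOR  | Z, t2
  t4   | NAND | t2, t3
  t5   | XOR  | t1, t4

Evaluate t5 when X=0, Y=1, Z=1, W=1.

t1 = 1 XOR 0 = 1
t2 = 1 XOR 0 = 1
t3 = 1 XOR 1 = 0
t4 = 1 NAND 0 = 1
t5 = 1 XOR 1 = 0

0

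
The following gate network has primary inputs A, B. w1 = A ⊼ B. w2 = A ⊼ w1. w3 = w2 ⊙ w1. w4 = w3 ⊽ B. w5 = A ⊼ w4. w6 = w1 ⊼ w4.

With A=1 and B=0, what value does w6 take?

w1 = 1 ⊼ 0 = 1
w2 = 1 ⊼ 1 = 0
w3 = 0 ⊙ 1 = 0
w4 = 0 ⊽ 0 = 1
w6 = 1 ⊼ 1 = 0

0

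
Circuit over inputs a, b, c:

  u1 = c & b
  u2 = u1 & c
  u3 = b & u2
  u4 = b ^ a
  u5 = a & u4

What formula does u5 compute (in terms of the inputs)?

u4 = b ^ a
u5 = a & u4 = a & (b ^ a)

a & (b ^ a)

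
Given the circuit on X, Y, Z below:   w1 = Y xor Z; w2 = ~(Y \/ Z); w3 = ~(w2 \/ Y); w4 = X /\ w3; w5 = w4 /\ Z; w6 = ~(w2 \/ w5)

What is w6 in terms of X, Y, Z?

~((~(Y \/ Z)) \/ ((X /\ (~((~(Y \/ Z)) \/ Y))) /\ Z))

w2 = ~(Y \/ Z)
w3 = ~(w2 \/ Y) = ~((~(Y \/ Z)) \/ Y)
w4 = X /\ w3 = X /\ (~((~(Y \/ Z)) \/ Y))
w5 = w4 /\ Z = (X /\ (~((~(Y \/ Z)) \/ Y))) /\ Z
w6 = ~(w2 \/ w5) = ~((~(Y \/ Z)) \/ ((X /\ (~((~(Y \/ Z)) \/ Y))) /\ Z))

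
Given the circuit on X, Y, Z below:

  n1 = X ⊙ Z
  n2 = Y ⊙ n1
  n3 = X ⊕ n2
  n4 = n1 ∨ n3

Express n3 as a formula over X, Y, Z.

n1 = X ⊙ Z
n2 = Y ⊙ n1 = Y ⊙ (X ⊙ Z)
n3 = X ⊕ n2 = X ⊕ (Y ⊙ (X ⊙ Z))

X ⊕ (Y ⊙ (X ⊙ Z))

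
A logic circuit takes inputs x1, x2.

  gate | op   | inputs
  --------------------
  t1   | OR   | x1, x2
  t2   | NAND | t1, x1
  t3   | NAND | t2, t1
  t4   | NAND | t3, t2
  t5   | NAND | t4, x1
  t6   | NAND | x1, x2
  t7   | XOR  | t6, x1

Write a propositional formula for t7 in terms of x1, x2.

t6 = x1 NAND x2
t7 = t6 XOR x1 = (x1 NAND x2) XOR x1

(x1 NAND x2) XOR x1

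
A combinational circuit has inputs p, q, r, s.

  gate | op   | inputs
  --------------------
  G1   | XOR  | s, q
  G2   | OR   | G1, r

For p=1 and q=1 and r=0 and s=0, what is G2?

1

G1 = 0 XOR 1 = 1
G2 = 1 OR 0 = 1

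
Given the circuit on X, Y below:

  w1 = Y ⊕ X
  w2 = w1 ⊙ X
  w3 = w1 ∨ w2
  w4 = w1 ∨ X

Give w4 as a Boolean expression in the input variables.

(Y ⊕ X) ∨ X

w1 = Y ⊕ X
w4 = w1 ∨ X = (Y ⊕ X) ∨ X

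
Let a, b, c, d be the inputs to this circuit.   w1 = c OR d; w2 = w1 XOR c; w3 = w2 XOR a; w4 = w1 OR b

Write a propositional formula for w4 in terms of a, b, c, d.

(c OR d) OR b

w1 = c OR d
w4 = w1 OR b = (c OR d) OR b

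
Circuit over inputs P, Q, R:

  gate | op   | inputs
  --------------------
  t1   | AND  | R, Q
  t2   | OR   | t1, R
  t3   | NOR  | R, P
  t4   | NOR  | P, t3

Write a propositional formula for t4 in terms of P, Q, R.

P NOR (R NOR P)

t3 = R NOR P
t4 = P NOR t3 = P NOR (R NOR P)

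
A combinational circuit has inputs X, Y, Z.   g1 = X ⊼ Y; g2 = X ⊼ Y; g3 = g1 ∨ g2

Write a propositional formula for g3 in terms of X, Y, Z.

(X ⊼ Y) ∨ (X ⊼ Y)

g1 = X ⊼ Y
g2 = X ⊼ Y
g3 = g1 ∨ g2 = (X ⊼ Y) ∨ (X ⊼ Y)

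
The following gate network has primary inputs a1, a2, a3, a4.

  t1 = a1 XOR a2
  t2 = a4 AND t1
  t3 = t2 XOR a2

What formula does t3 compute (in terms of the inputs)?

(a4 AND (a1 XOR a2)) XOR a2

t1 = a1 XOR a2
t2 = a4 AND t1 = a4 AND (a1 XOR a2)
t3 = t2 XOR a2 = (a4 AND (a1 XOR a2)) XOR a2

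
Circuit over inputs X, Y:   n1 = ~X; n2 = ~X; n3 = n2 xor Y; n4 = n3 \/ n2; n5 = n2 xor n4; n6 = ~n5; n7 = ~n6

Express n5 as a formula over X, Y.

n2 = ~X
n3 = n2 xor Y = ~X xor Y
n4 = n3 \/ n2 = (~X xor Y) \/ ~X
n5 = n2 xor n4 = ~X xor ((~X xor Y) \/ ~X)

~X xor ((~X xor Y) \/ ~X)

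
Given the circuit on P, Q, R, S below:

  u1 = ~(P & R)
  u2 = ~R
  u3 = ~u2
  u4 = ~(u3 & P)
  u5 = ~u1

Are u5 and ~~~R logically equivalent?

u1 = ~(P & R)
u5 = ~u1 = ~(~(P & R))
At P=0, Q=0, R=0, S=0: circuit gives 0, formula gives 1.

No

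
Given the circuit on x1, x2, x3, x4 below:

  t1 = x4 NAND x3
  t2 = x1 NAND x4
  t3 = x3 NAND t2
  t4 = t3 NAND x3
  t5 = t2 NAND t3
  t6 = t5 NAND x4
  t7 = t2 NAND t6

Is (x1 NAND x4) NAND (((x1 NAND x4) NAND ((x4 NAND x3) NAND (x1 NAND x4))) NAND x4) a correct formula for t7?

No

t2 = x1 NAND x4
t3 = x3 NAND t2 = x3 NAND (x1 NAND x4)
t5 = t2 NAND t3 = (x1 NAND x4) NAND (x3 NAND (x1 NAND x4))
t6 = t5 NAND x4 = ((x1 NAND x4) NAND (x3 NAND (x1 NAND x4))) NAND x4
t7 = t2 NAND t6 = (x1 NAND x4) NAND (((x1 NAND x4) NAND (x3 NAND (x1 NAND x4))) NAND x4)
At x1=0, x2=0, x3=0, x4=1: circuit gives 0, formula gives 1.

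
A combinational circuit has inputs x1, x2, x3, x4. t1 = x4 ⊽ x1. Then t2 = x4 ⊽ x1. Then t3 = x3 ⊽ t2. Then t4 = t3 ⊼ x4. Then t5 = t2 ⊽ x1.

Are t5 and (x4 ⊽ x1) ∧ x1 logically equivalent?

t2 = x4 ⊽ x1
t5 = t2 ⊽ x1 = (x4 ⊽ x1) ⊽ x1
At x1=0, x2=0, x3=0, x4=1: circuit gives 1, formula gives 0.

No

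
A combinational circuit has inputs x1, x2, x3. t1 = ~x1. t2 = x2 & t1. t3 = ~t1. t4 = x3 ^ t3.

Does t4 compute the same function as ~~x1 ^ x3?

t1 = ~x1
t3 = ~t1 = ~~x1
t4 = x3 ^ t3 = x3 ^ ~~x1
At x1=0, x2=0, x3=0: circuit gives 0, formula gives 0.
At x1=0, x2=0, x3=1: circuit gives 1, formula gives 1.
Agrees on all 8 inputs.

Yes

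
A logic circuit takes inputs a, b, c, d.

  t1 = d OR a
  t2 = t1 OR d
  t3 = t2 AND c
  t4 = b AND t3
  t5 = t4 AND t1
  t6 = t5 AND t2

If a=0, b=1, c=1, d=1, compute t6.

1

t1 = 1 OR 0 = 1
t2 = 1 OR 1 = 1
t3 = 1 AND 1 = 1
t4 = 1 AND 1 = 1
t5 = 1 AND 1 = 1
t6 = 1 AND 1 = 1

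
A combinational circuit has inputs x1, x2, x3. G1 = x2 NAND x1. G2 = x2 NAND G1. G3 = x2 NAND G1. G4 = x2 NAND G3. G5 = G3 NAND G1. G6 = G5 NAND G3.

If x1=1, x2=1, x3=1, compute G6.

G1 = 1 NAND 1 = 0
G3 = 1 NAND 0 = 1
G5 = 1 NAND 0 = 1
G6 = 1 NAND 1 = 0

0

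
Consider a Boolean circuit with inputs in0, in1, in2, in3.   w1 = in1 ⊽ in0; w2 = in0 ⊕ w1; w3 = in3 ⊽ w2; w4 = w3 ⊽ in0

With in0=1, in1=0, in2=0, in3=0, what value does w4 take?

w1 = 0 ⊽ 1 = 0
w2 = 1 ⊕ 0 = 1
w3 = 0 ⊽ 1 = 0
w4 = 0 ⊽ 1 = 0

0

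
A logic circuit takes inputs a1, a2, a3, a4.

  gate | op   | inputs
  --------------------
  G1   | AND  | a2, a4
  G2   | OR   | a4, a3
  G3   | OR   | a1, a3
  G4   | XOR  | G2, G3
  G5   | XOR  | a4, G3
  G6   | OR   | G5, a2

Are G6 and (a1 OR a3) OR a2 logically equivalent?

G3 = a1 OR a3
G5 = a4 XOR G3 = a4 XOR (a1 OR a3)
G6 = G5 OR a2 = (a4 XOR (a1 OR a3)) OR a2
At a1=0, a2=0, a3=0, a4=1: circuit gives 1, formula gives 0.

No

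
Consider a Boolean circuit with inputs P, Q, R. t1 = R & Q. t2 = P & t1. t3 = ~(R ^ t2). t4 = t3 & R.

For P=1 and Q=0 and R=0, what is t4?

t1 = 0 & 0 = 0
t2 = 1 & 0 = 0
t3 = ~(0 ^ 0) = 1
t4 = 1 & 0 = 0

0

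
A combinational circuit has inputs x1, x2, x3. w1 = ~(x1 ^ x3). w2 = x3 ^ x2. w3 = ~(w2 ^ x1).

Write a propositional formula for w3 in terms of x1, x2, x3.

~((x3 ^ x2) ^ x1)

w2 = x3 ^ x2
w3 = ~(w2 ^ x1) = ~((x3 ^ x2) ^ x1)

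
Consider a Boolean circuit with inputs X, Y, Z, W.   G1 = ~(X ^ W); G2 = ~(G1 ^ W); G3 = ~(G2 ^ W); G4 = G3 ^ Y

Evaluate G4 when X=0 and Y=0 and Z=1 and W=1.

0

G1 = ~(0 ^ 1) = 0
G2 = ~(0 ^ 1) = 0
G3 = ~(0 ^ 1) = 0
G4 = 0 ^ 0 = 0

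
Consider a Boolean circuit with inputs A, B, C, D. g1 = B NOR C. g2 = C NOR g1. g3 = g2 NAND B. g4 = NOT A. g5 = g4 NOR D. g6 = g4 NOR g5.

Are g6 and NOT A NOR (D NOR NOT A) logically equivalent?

g4 = NOT A
g5 = g4 NOR D = NOT A NOR D
g6 = g4 NOR g5 = NOT A NOR (NOT A NOR D)
At A=0, B=0, C=0, D=0: circuit gives 0, formula gives 0.
At A=1, B=0, C=0, D=1: circuit gives 1, formula gives 1.
Agrees on all 16 inputs.

Yes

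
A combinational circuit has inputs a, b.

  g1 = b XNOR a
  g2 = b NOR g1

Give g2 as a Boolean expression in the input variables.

g1 = b XNOR a
g2 = b NOR g1 = b NOR (b XNOR a)

b NOR (b XNOR a)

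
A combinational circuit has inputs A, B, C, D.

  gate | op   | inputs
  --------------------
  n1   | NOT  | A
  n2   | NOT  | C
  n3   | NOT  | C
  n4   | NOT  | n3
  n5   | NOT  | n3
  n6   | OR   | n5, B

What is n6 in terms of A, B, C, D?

n3 = NOT C
n5 = NOT n3 = NOT NOT C
n6 = n5 OR B = NOT NOT C OR B

NOT NOT C OR B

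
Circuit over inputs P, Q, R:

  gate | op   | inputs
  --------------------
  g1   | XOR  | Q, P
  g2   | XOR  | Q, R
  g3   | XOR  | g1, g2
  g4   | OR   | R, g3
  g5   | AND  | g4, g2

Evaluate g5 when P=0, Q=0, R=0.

0

g1 = 0 XOR 0 = 0
g2 = 0 XOR 0 = 0
g3 = 0 XOR 0 = 0
g4 = 0 OR 0 = 0
g5 = 0 AND 0 = 0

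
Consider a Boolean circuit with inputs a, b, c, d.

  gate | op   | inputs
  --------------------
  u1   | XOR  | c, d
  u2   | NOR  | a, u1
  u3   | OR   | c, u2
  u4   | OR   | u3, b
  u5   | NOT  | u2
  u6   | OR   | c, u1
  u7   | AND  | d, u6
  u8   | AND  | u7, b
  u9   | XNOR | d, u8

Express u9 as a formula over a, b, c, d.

d XNOR ((d AND (c OR (c XOR d))) AND b)

u1 = c XOR d
u6 = c OR u1 = c OR (c XOR d)
u7 = d AND u6 = d AND (c OR (c XOR d))
u8 = u7 AND b = (d AND (c OR (c XOR d))) AND b
u9 = d XNOR u8 = d XNOR ((d AND (c OR (c XOR d))) AND b)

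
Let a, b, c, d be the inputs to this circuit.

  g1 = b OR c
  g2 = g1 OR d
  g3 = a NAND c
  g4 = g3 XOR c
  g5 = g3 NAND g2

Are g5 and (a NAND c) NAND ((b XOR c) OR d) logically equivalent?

No

g1 = b OR c
g2 = g1 OR d = (b OR c) OR d
g3 = a NAND c
g5 = g3 NAND g2 = (a NAND c) NAND ((b OR c) OR d)
At a=0, b=1, c=1, d=0: circuit gives 0, formula gives 1.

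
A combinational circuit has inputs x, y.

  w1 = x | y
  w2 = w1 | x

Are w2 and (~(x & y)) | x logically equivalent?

No

w1 = x | y
w2 = w1 | x = (x | y) | x
At x=0, y=0: circuit gives 0, formula gives 1.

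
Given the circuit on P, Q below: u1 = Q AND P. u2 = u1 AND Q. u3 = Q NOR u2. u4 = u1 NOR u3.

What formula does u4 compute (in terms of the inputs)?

(Q AND P) NOR (Q NOR ((Q AND P) AND Q))

u1 = Q AND P
u2 = u1 AND Q = (Q AND P) AND Q
u3 = Q NOR u2 = Q NOR ((Q AND P) AND Q)
u4 = u1 NOR u3 = (Q AND P) NOR (Q NOR ((Q AND P) AND Q))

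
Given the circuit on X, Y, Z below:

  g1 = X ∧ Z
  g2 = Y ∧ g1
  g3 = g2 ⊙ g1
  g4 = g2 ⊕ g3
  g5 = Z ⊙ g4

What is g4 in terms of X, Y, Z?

(Y ∧ (X ∧ Z)) ⊕ ((Y ∧ (X ∧ Z)) ⊙ (X ∧ Z))

g1 = X ∧ Z
g2 = Y ∧ g1 = Y ∧ (X ∧ Z)
g3 = g2 ⊙ g1 = (Y ∧ (X ∧ Z)) ⊙ (X ∧ Z)
g4 = g2 ⊕ g3 = (Y ∧ (X ∧ Z)) ⊕ ((Y ∧ (X ∧ Z)) ⊙ (X ∧ Z))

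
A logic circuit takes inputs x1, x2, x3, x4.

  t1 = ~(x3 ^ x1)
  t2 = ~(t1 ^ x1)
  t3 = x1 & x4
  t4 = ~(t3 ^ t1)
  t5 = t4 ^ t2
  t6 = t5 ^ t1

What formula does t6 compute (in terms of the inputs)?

((~((x1 & x4) ^ (~(x3 ^ x1)))) ^ (~((~(x3 ^ x1)) ^ x1))) ^ (~(x3 ^ x1))

t1 = ~(x3 ^ x1)
t2 = ~(t1 ^ x1) = ~((~(x3 ^ x1)) ^ x1)
t3 = x1 & x4
t4 = ~(t3 ^ t1) = ~((x1 & x4) ^ (~(x3 ^ x1)))
t5 = t4 ^ t2 = (~((x1 & x4) ^ (~(x3 ^ x1)))) ^ (~((~(x3 ^ x1)) ^ x1))
t6 = t5 ^ t1 = ((~((x1 & x4) ^ (~(x3 ^ x1)))) ^ (~((~(x3 ^ x1)) ^ x1))) ^ (~(x3 ^ x1))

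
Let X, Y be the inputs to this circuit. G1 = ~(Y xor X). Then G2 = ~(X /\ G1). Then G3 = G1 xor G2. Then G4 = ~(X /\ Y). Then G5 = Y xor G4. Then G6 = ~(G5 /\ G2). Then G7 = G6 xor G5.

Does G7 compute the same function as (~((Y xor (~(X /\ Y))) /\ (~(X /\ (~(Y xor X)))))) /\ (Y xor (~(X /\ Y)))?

G1 = ~(Y xor X)
G2 = ~(X /\ G1) = ~(X /\ (~(Y xor X)))
G4 = ~(X /\ Y)
G5 = Y xor G4 = Y xor (~(X /\ Y))
G6 = ~(G5 /\ G2) = ~((Y xor (~(X /\ Y))) /\ (~(X /\ (~(Y xor X)))))
G7 = G6 xor G5 = (~((Y xor (~(X /\ Y))) /\ (~(X /\ (~(Y xor X)))))) xor (Y xor (~(X /\ Y)))
At X=0, Y=0: circuit gives 1, formula gives 0.

No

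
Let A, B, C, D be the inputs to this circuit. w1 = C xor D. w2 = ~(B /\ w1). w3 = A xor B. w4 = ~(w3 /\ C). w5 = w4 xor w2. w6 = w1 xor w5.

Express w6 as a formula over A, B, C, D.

w1 = C xor D
w2 = ~(B /\ w1) = ~(B /\ (C xor D))
w3 = A xor B
w4 = ~(w3 /\ C) = ~((A xor B) /\ C)
w5 = w4 xor w2 = (~((A xor B) /\ C)) xor (~(B /\ (C xor D)))
w6 = w1 xor w5 = (C xor D) xor ((~((A xor B) /\ C)) xor (~(B /\ (C xor D))))

(C xor D) xor ((~((A xor B) /\ C)) xor (~(B /\ (C xor D))))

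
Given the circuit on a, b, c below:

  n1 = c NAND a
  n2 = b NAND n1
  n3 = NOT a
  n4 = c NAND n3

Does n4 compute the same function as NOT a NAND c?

Yes

n3 = NOT a
n4 = c NAND n3 = c NAND NOT a
At a=0, b=0, c=1: circuit gives 0, formula gives 0.
At a=0, b=0, c=0: circuit gives 1, formula gives 1.
Agrees on all 8 inputs.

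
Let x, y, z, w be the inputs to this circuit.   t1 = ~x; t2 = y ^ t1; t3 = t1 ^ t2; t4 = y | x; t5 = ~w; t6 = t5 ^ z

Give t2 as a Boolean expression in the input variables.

t1 = ~x
t2 = y ^ t1 = y ^ ~x

y ^ ~x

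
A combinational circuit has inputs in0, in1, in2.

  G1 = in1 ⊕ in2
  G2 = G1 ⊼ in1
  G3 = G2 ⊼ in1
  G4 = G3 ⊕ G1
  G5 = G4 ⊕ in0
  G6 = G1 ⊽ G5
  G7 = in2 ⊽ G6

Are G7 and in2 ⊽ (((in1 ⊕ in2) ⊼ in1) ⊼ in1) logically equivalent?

No

G1 = in1 ⊕ in2
G2 = G1 ⊼ in1 = (in1 ⊕ in2) ⊼ in1
G3 = G2 ⊼ in1 = ((in1 ⊕ in2) ⊼ in1) ⊼ in1
G4 = G3 ⊕ G1 = (((in1 ⊕ in2) ⊼ in1) ⊼ in1) ⊕ (in1 ⊕ in2)
G5 = G4 ⊕ in0 = ((((in1 ⊕ in2) ⊼ in1) ⊼ in1) ⊕ (in1 ⊕ in2)) ⊕ in0
G6 = G1 ⊽ G5 = (in1 ⊕ in2) ⊽ (((((in1 ⊕ in2) ⊼ in1) ⊼ in1) ⊕ (in1 ⊕ in2)) ⊕ in0)
G7 = in2 ⊽ G6 = in2 ⊽ ((in1 ⊕ in2) ⊽ (((((in1 ⊕ in2) ⊼ in1) ⊼ in1) ⊕ (in1 ⊕ in2)) ⊕ in0))
At in0=0, in1=0, in2=0: circuit gives 1, formula gives 0.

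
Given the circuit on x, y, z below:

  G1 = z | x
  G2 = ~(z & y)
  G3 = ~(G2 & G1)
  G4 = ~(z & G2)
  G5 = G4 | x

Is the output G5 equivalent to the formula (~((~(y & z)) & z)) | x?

G2 = ~(z & y)
G4 = ~(z & G2) = ~(z & (~(z & y)))
G5 = G4 | x = (~(z & (~(z & y)))) | x
At x=0, y=0, z=1: circuit gives 0, formula gives 0.
At x=0, y=0, z=0: circuit gives 1, formula gives 1.
Agrees on all 8 inputs.

Yes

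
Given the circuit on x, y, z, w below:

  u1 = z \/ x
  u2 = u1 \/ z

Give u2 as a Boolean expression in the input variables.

u1 = z \/ x
u2 = u1 \/ z = (z \/ x) \/ z

(z \/ x) \/ z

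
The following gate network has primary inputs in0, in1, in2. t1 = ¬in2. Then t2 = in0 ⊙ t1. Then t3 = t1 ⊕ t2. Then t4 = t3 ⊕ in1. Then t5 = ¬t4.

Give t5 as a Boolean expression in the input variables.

¬((¬in2 ⊕ (in0 ⊙ ¬in2)) ⊕ in1)

t1 = ¬in2
t2 = in0 ⊙ t1 = in0 ⊙ ¬in2
t3 = t1 ⊕ t2 = ¬in2 ⊕ (in0 ⊙ ¬in2)
t4 = t3 ⊕ in1 = (¬in2 ⊕ (in0 ⊙ ¬in2)) ⊕ in1
t5 = ¬t4 = ¬((¬in2 ⊕ (in0 ⊙ ¬in2)) ⊕ in1)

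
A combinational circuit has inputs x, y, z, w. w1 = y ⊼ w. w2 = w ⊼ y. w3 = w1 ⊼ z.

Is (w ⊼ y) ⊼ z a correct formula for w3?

w1 = y ⊼ w
w3 = w1 ⊼ z = (y ⊼ w) ⊼ z
At x=0, y=0, z=1, w=0: circuit gives 0, formula gives 0.
At x=0, y=0, z=0, w=0: circuit gives 1, formula gives 1.
Agrees on all 16 inputs.

Yes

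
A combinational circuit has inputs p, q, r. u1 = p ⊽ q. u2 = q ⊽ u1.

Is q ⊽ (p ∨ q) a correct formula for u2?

No

u1 = p ⊽ q
u2 = q ⊽ u1 = q ⊽ (p ⊽ q)
At p=0, q=0, r=0: circuit gives 0, formula gives 1.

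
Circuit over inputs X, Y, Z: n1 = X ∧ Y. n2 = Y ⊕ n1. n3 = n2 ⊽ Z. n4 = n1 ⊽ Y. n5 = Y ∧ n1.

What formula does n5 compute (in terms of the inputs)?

Y ∧ (X ∧ Y)

n1 = X ∧ Y
n5 = Y ∧ n1 = Y ∧ (X ∧ Y)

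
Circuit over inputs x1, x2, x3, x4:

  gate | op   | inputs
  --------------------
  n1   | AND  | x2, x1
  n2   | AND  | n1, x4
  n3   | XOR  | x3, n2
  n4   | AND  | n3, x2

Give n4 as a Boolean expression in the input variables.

(x3 XOR ((x2 AND x1) AND x4)) AND x2

n1 = x2 AND x1
n2 = n1 AND x4 = (x2 AND x1) AND x4
n3 = x3 XOR n2 = x3 XOR ((x2 AND x1) AND x4)
n4 = n3 AND x2 = (x3 XOR ((x2 AND x1) AND x4)) AND x2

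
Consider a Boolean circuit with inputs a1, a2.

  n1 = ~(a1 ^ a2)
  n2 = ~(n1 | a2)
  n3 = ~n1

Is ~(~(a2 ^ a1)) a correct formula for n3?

Yes

n1 = ~(a1 ^ a2)
n3 = ~n1 = ~(~(a1 ^ a2))
At a1=0, a2=0: circuit gives 0, formula gives 0.
At a1=0, a2=1: circuit gives 1, formula gives 1.
Agrees on all 4 inputs.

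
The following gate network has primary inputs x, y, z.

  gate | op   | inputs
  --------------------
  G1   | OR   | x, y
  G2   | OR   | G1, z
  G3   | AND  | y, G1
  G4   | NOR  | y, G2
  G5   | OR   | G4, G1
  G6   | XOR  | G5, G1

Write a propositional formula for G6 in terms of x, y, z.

G1 = x OR y
G2 = G1 OR z = (x OR y) OR z
G4 = y NOR G2 = y NOR ((x OR y) OR z)
G5 = G4 OR G1 = (y NOR ((x OR y) OR z)) OR (x OR y)
G6 = G5 XOR G1 = ((y NOR ((x OR y) OR z)) OR (x OR y)) XOR (x OR y)

((y NOR ((x OR y) OR z)) OR (x OR y)) XOR (x OR y)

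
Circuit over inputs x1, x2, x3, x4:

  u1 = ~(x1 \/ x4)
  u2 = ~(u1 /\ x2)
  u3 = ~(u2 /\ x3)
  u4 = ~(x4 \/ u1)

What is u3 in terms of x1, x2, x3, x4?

~((~((~(x1 \/ x4)) /\ x2)) /\ x3)

u1 = ~(x1 \/ x4)
u2 = ~(u1 /\ x2) = ~((~(x1 \/ x4)) /\ x2)
u3 = ~(u2 /\ x3) = ~((~((~(x1 \/ x4)) /\ x2)) /\ x3)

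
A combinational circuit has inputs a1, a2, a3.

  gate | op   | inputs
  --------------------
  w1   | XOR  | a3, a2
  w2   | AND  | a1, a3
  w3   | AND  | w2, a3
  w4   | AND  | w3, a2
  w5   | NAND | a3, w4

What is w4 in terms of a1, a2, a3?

w2 = a1 AND a3
w3 = w2 AND a3 = (a1 AND a3) AND a3
w4 = w3 AND a2 = ((a1 AND a3) AND a3) AND a2

((a1 AND a3) AND a3) AND a2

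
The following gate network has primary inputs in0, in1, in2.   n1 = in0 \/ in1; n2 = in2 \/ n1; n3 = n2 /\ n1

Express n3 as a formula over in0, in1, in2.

n1 = in0 \/ in1
n2 = in2 \/ n1 = in2 \/ (in0 \/ in1)
n3 = n2 /\ n1 = (in2 \/ (in0 \/ in1)) /\ (in0 \/ in1)

(in2 \/ (in0 \/ in1)) /\ (in0 \/ in1)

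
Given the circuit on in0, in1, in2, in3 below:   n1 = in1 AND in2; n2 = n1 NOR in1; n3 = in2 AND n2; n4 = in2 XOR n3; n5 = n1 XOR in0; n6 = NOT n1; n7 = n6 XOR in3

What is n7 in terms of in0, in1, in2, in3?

NOT (in1 AND in2) XOR in3

n1 = in1 AND in2
n6 = NOT n1 = NOT (in1 AND in2)
n7 = n6 XOR in3 = NOT (in1 AND in2) XOR in3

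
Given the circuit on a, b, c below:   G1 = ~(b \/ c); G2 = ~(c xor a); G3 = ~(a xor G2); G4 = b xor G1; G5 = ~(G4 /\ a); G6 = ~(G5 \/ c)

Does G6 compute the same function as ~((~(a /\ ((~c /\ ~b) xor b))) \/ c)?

Yes

G1 = ~(b \/ c)
G4 = b xor G1 = b xor (~(b \/ c))
G5 = ~(G4 /\ a) = ~((b xor (~(b \/ c))) /\ a)
G6 = ~(G5 \/ c) = ~((~((b xor (~(b \/ c))) /\ a)) \/ c)
At a=0, b=0, c=0: circuit gives 0, formula gives 0.
At a=1, b=0, c=0: circuit gives 1, formula gives 1.
Agrees on all 8 inputs.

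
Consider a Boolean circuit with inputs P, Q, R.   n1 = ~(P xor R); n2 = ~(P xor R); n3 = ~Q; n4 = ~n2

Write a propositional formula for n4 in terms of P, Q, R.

n2 = ~(P xor R)
n4 = ~n2 = ~(~(P xor R))

~(~(P xor R))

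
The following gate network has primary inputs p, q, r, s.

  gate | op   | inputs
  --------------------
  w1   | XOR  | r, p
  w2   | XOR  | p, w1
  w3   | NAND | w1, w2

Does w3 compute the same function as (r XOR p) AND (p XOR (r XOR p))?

No

w1 = r XOR p
w2 = p XOR w1 = p XOR (r XOR p)
w3 = w1 NAND w2 = (r XOR p) NAND (p XOR (r XOR p))
At p=0, q=0, r=0, s=0: circuit gives 1, formula gives 0.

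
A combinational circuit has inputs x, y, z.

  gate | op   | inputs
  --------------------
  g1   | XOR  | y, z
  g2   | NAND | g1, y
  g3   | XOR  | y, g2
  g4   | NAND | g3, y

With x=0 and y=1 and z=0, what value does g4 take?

g1 = 1 XOR 0 = 1
g2 = 1 NAND 1 = 0
g3 = 1 XOR 0 = 1
g4 = 1 NAND 1 = 0

0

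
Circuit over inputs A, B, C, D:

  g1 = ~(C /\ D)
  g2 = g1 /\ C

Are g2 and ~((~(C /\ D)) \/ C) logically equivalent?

g1 = ~(C /\ D)
g2 = g1 /\ C = (~(C /\ D)) /\ C
At A=0, B=0, C=1, D=0: circuit gives 1, formula gives 0.

No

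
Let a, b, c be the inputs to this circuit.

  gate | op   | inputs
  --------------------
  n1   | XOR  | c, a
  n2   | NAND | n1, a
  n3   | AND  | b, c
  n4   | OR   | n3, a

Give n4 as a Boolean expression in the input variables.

n3 = b AND c
n4 = n3 OR a = (b AND c) OR a

(b AND c) OR a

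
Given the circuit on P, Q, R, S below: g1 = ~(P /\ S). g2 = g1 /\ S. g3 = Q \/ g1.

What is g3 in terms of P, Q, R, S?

Q \/ (~(P /\ S))

g1 = ~(P /\ S)
g3 = Q \/ g1 = Q \/ (~(P /\ S))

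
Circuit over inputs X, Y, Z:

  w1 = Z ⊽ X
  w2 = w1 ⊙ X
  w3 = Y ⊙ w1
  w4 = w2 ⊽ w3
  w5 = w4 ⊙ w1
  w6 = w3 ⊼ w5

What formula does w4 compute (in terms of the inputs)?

w1 = Z ⊽ X
w2 = w1 ⊙ X = (Z ⊽ X) ⊙ X
w3 = Y ⊙ w1 = Y ⊙ (Z ⊽ X)
w4 = w2 ⊽ w3 = ((Z ⊽ X) ⊙ X) ⊽ (Y ⊙ (Z ⊽ X))

((Z ⊽ X) ⊙ X) ⊽ (Y ⊙ (Z ⊽ X))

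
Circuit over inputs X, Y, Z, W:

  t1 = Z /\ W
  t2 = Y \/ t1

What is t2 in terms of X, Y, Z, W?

Y \/ (Z /\ W)

t1 = Z /\ W
t2 = Y \/ t1 = Y \/ (Z /\ W)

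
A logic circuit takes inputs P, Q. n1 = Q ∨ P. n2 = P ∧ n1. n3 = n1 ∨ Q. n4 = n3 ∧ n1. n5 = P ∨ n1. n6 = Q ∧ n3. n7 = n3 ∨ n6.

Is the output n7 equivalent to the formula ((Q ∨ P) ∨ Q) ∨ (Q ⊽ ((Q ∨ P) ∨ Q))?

No

n1 = Q ∨ P
n3 = n1 ∨ Q = (Q ∨ P) ∨ Q
n6 = Q ∧ n3 = Q ∧ ((Q ∨ P) ∨ Q)
n7 = n3 ∨ n6 = ((Q ∨ P) ∨ Q) ∨ (Q ∧ ((Q ∨ P) ∨ Q))
At P=0, Q=0: circuit gives 0, formula gives 1.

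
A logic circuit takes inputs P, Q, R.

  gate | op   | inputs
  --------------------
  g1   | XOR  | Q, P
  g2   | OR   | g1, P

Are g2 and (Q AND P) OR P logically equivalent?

g1 = Q XOR P
g2 = g1 OR P = (Q XOR P) OR P
At P=0, Q=1, R=0: circuit gives 1, formula gives 0.

No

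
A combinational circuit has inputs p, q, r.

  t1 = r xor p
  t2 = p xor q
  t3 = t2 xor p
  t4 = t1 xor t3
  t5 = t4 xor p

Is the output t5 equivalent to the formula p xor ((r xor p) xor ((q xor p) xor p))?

Yes

t1 = r xor p
t2 = p xor q
t3 = t2 xor p = (p xor q) xor p
t4 = t1 xor t3 = (r xor p) xor ((p xor q) xor p)
t5 = t4 xor p = ((r xor p) xor ((p xor q) xor p)) xor p
At p=0, q=0, r=0: circuit gives 0, formula gives 0.
At p=0, q=0, r=1: circuit gives 1, formula gives 1.
Agrees on all 8 inputs.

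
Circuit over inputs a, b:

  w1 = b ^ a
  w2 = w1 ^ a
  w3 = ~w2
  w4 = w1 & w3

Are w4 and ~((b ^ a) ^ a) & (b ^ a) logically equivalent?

w1 = b ^ a
w2 = w1 ^ a = (b ^ a) ^ a
w3 = ~w2 = ~((b ^ a) ^ a)
w4 = w1 & w3 = (b ^ a) & ~((b ^ a) ^ a)
At a=0, b=0: circuit gives 0, formula gives 0.
At a=1, b=0: circuit gives 1, formula gives 1.
Agrees on all 4 inputs.

Yes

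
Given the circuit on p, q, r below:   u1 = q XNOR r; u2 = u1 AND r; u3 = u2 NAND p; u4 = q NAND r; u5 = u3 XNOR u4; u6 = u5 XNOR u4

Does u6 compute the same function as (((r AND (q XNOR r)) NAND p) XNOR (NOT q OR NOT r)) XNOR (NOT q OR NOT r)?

Yes

u1 = q XNOR r
u2 = u1 AND r = (q XNOR r) AND r
u3 = u2 NAND p = ((q XNOR r) AND r) NAND p
u4 = q NAND r
u5 = u3 XNOR u4 = (((q XNOR r) AND r) NAND p) XNOR (q NAND r)
u6 = u5 XNOR u4 = ((((q XNOR r) AND r) NAND p) XNOR (q NAND r)) XNOR (q NAND r)
At p=1, q=1, r=1: circuit gives 0, formula gives 0.
At p=0, q=0, r=0: circuit gives 1, formula gives 1.
Agrees on all 8 inputs.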